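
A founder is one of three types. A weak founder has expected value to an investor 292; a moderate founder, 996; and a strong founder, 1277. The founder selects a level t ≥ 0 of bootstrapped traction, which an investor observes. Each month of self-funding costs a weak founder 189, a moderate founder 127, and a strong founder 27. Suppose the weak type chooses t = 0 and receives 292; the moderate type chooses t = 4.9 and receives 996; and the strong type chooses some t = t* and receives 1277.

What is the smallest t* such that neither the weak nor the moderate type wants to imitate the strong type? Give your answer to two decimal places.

Moderate type (on-path payoff 996 − 127×4.9 = 373.7) won't mimic when 373.7 ≥ 1277 − 127·t*, i.e. t* ≥ 7.11.
Weak type (on-path payoff 292) won't mimic when 292 ≥ 1277 − 189·t*, i.e. t* ≥ 5.21.
Both must hold, so t* = max(5.21, 7.11) = 7.11. The moderate type's constraint binds.

7.11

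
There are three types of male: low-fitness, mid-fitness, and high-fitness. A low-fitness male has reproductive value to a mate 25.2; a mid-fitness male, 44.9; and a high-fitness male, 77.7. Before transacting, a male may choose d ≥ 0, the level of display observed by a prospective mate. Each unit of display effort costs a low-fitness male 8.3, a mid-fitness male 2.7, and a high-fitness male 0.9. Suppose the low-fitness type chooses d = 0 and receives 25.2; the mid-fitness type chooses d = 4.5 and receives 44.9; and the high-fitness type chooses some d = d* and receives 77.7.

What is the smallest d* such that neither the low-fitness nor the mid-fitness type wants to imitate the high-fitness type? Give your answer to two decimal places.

Mid-fitness type (on-path payoff 44.9 − 2.7×4.5 = 32.75) won't mimic when 32.75 ≥ 77.7 − 2.7·d*, i.e. d* ≥ 16.65.
Low-fitness type (on-path payoff 25.2) won't mimic when 25.2 ≥ 77.7 − 8.3·d*, i.e. d* ≥ 6.33.
Both must hold, so d* = max(6.33, 16.65) = 16.65. The mid-fitness type's constraint binds.

16.65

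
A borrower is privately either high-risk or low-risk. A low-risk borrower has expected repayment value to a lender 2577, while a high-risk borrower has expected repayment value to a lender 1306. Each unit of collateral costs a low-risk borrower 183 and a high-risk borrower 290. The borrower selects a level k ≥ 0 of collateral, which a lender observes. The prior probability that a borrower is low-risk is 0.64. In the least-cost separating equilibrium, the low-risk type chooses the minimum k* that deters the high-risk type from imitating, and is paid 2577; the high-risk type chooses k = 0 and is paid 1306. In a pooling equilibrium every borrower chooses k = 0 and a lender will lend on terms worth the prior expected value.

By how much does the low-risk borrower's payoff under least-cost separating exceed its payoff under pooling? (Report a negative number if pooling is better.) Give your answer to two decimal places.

-344.48

Least-cost separating signal: k* solves 1306 = 2577 − 290·k*, so k* = (2577 − 1306)/290 ≈ 4.3828.
Low-risk type's separating payoff: 2577 − 183 × k* = 2577 − 183 × (2577 − 1306)/290 = 2577 − 232593/290 ≈ 1774.9552.
Pooling payoff: 0.64 × 2577 + 0.36 × 1306 = 2119.44.
Difference: 1774.9552 − 2119.44 = -344.4848, i.e. -344.48 to two decimal places.
The low-risk type would prefer the pooling outcome.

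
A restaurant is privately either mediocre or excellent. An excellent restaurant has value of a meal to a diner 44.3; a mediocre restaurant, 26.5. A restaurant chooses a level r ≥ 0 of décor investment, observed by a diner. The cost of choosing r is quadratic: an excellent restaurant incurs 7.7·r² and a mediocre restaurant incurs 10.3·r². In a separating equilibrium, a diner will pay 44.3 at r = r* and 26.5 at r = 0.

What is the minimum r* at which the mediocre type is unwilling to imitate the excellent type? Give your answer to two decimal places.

The mediocre type at r = 0 receives 26.5; imitating at r* yields 44.3 − 10.3·r*².
Indifference: 26.5 = 44.3 − 10.3·r*², so r*² = (44.3 − 26.5) / 10.3 ≈ 1.7282.
r* = √1.7282 ≈ 1.31.

1.31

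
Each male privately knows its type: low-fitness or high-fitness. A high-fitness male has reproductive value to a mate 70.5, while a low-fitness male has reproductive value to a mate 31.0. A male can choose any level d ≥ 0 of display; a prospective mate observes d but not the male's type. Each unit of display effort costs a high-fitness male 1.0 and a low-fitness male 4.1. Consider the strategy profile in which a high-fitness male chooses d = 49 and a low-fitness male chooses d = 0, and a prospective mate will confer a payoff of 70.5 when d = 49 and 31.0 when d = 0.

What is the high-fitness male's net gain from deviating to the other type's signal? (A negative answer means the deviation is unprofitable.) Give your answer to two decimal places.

9.50

Playing d = 49 the high-fitness male receives 70.5 − 1.0 × 49 = 21.5.
Deviating to d = 0 yields 31.0 instead.
Gain from deviating: 31.0 − 21.5 = 9.50.
The gain is positive, so the high-fitness type's incentive-compatibility constraint is violated — this profile is not a separating equilibrium.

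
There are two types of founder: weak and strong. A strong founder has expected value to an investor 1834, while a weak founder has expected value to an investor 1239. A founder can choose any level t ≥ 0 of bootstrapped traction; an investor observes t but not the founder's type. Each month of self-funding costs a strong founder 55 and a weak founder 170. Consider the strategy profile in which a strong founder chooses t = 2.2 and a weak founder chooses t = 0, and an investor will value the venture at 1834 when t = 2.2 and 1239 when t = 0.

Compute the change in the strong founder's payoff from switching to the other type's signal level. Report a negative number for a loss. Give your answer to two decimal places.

-474.00

Playing t = 2.2 the strong founder receives 1834 − 55 × 2.2 = 1713.
Deviating to t = 0 yields 1239 instead.
Gain from deviating: 1239 − 1713 = -474.00.
The gain is negative, so the strong type's incentive-compatibility constraint is satisfied.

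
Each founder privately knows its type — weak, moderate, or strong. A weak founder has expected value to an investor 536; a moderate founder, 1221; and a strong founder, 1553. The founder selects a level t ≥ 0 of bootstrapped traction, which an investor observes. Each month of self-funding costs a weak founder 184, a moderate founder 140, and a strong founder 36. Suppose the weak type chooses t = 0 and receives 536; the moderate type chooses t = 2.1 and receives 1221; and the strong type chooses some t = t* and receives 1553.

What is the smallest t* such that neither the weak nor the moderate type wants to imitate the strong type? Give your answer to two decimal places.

Weak type (on-path payoff 536) won't mimic when 536 ≥ 1553 − 184·t*, i.e. t* ≥ 5.53.
Moderate type (on-path payoff 1221 − 140×2.1 = 927) won't mimic when 927 ≥ 1553 − 140·t*, i.e. t* ≥ 4.47.
Both must hold, so t* = max(5.53, 4.47) = 5.53. The weak type's constraint binds.

5.53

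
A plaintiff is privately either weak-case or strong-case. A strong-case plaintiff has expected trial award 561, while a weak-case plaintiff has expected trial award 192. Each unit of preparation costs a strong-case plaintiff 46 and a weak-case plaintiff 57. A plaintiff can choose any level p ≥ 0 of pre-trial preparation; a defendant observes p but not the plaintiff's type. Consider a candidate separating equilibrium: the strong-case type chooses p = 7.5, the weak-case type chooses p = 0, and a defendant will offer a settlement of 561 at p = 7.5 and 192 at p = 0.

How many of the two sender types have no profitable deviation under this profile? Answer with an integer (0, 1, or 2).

2

Weak-case type: stay at 0 → 192; mimic → 561 − 57 × 7.5 = 133.5. IC holds (192 ≥ 133.5).
Strong-case type: signal → 561 − 46 × 7.5 = 216; deviate to 0 → 192. IC holds (216 ≥ 192).
2 of 2 constraints hold, so this is a separating equilibrium.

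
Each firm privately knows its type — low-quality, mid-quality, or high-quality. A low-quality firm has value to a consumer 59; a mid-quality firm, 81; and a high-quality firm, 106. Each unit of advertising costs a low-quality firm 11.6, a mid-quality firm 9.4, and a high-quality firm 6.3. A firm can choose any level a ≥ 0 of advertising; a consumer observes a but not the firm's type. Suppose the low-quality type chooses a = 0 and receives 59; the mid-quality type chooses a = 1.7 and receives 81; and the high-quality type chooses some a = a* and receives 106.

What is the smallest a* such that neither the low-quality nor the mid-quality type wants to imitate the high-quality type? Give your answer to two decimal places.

Low-quality type (on-path payoff 59) won't mimic when 59 ≥ 106 − 11.6·a*, i.e. a* ≥ 4.05.
Mid-quality type (on-path payoff 81 − 9.4×1.7 = 65.02) won't mimic when 65.02 ≥ 106 − 9.4·a*, i.e. a* ≥ 4.36.
Both must hold, so a* = max(4.05, 4.36) = 4.36. The mid-quality type's constraint binds.

4.36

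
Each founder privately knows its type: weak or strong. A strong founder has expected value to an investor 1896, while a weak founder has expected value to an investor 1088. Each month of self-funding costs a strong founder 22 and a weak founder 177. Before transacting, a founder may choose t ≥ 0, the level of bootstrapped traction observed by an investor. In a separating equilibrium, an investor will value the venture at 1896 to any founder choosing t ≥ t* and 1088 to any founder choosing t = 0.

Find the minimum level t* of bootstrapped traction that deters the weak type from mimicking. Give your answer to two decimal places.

4.56

A weak founder choosing t = 0 receives 1088.
Imitating at t* instead would pay 1896 at cost 177·t*, netting 1896 − 177·t*.
Indifference: 1088 = 1896 − 177·t*, so t* = (1896 − 1088) / 177 ≈ 4.56.
At t* the weak type's incentive constraint just binds; the strong type strictly prefers t* since its per-unit cost is lower.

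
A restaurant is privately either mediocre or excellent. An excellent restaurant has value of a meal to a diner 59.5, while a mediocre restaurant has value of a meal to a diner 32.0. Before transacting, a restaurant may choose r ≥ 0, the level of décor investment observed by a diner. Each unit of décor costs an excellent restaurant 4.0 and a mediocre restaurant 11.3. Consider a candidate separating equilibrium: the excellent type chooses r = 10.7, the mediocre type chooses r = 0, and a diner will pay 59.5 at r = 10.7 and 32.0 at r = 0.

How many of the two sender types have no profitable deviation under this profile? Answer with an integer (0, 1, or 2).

Mediocre type: stay at 0 → 32.0; mimic → 59.5 − 11.3 × 10.7 = -61.41. IC holds (32.0 ≥ -61.41).
Excellent type: signal → 59.5 − 4.0 × 10.7 = 16.7; deviate to 0 → 32.0. IC fails (16.7 < 32.0).
1 of 2 constraints hold, so this profile is not an equilibrium.

1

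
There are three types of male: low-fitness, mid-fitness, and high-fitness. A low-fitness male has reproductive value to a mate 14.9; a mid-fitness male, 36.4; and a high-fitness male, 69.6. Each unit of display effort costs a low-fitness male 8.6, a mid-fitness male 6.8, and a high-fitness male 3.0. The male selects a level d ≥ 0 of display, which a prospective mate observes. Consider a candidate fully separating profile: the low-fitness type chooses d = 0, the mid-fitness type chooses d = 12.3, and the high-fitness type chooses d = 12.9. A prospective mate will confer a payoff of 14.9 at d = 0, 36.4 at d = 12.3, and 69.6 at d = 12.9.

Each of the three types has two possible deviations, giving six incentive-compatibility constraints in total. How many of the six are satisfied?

High-fitness (own payoff 69.6 − 3.0×12.9 = 30.9): to d=0 gives 14.9 → no gain ✓; to d=12.3 gives 36.4 − 3.0×12.3 = -0.5 → no gain ✓.
Mid-fitness (own payoff 36.4 − 6.8×12.3 = -47.24): to d=0 gives 14.9 → profitable ✗; to d=12.9 gives 69.6 − 6.8×12.9 = -18.12 → profitable ✗.
Low-fitness (own payoff 14.9): to d=12.3 gives 36.4 − 8.6×12.3 = -69.38 → no gain ✓; to d=12.9 gives 69.6 − 8.6×12.9 = -41.34 → no gain ✓.
4 of the 6 constraints hold; not an equilibrium.

4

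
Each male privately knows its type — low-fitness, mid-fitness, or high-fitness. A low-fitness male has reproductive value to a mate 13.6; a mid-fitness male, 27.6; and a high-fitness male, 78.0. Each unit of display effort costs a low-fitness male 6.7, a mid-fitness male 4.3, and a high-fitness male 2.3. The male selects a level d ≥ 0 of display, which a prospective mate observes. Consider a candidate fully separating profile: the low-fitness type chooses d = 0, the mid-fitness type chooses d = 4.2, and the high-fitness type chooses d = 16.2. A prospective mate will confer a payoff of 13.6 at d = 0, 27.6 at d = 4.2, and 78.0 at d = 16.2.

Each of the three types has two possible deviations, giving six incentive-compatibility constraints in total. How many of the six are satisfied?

High-fitness (own payoff 78.0 − 2.3×16.2 = 40.74): to d=0 gives 13.6 → no gain ✓; to d=4.2 gives 27.6 − 2.3×4.2 = 17.94 → no gain ✓.
Low-fitness (own payoff 13.6): to d=4.2 gives 27.6 − 6.7×4.2 = -0.54 → no gain ✓; to d=16.2 gives 78.0 − 6.7×16.2 = -30.54 → no gain ✓.
Mid-fitness (own payoff 27.6 − 4.3×4.2 = 9.54): to d=0 gives 13.6 → profitable ✗; to d=16.2 gives 78.0 − 4.3×16.2 = 8.34 → no gain ✓.
5 of the 6 constraints hold; not an equilibrium.

5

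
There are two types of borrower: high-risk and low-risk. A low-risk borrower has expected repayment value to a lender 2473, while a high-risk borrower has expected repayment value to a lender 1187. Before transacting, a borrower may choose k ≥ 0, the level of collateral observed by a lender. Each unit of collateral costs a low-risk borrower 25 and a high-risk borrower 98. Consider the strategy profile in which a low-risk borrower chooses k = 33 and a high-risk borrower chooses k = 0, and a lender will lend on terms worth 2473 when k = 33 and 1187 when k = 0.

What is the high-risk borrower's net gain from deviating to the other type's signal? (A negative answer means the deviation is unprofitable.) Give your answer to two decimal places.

Playing k = 0 the high-risk borrower receives 1187.
Deviating to k = 33 brings payment 2473 at cost 98 × 33 = 3234, netting -761.
Gain from deviating: -761 − 1187 = -1948.00.
The gain is negative, so the high-risk type's incentive-compatibility constraint is satisfied.

-1948.00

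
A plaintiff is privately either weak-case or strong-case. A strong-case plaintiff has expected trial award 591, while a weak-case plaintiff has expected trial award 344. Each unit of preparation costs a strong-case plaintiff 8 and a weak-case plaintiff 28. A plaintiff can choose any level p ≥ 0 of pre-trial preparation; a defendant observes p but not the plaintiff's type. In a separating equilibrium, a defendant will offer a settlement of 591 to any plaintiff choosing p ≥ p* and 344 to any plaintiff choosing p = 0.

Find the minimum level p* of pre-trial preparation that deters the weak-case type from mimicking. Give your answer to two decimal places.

8.82

A weak-case plaintiff choosing p = 0 receives 344.
Imitating at p* instead would pay 591 at cost 28·p*, netting 591 − 28·p*.
Indifference: 344 = 591 − 28·p*, so p* = (591 − 344) / 28 ≈ 8.82.
This is the weak-case type's binding incentive-compatibility constraint; any p ≥ 8.82 sustains separation on that side.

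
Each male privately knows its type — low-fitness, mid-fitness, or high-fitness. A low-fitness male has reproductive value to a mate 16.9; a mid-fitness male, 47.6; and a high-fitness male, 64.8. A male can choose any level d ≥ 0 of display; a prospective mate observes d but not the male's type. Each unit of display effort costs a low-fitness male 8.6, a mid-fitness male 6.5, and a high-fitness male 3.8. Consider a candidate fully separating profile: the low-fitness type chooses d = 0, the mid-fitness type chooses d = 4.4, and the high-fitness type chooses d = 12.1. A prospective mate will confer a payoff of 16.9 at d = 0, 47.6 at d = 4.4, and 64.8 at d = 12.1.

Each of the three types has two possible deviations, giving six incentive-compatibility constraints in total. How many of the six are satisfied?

5

Low-fitness (own payoff 16.9): to d=4.4 gives 47.6 − 8.6×4.4 = 9.76 → no gain ✓; to d=12.1 gives 64.8 − 8.6×12.1 = -39.26 → no gain ✓.
Mid-fitness (own payoff 47.6 − 6.5×4.4 = 19): to d=0 gives 16.9 → no gain ✓; to d=12.1 gives 64.8 − 6.5×12.1 = -13.85 → no gain ✓.
High-fitness (own payoff 64.8 − 3.8×12.1 = 18.82): to d=0 gives 16.9 → no gain ✓; to d=4.4 gives 47.6 − 3.8×4.4 = 30.88 → profitable ✗.
5 of the 6 constraints hold; not an equilibrium.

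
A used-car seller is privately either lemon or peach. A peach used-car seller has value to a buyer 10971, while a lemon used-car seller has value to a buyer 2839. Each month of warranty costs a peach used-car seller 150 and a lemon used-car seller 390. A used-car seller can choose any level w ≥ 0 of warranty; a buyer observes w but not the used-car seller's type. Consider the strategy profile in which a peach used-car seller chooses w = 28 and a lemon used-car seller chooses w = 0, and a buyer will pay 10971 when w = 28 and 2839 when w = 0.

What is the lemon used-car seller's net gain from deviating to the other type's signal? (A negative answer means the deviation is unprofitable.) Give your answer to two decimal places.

-2788.00

Playing w = 0 the lemon used-car seller receives 2839.
Deviating to w = 28 brings payment 10971 at cost 390 × 28 = 10920, netting 51.
Gain from deviating: 51 − 2839 = -2788.00.
The gain is negative, so the lemon type's incentive-compatibility constraint is satisfied.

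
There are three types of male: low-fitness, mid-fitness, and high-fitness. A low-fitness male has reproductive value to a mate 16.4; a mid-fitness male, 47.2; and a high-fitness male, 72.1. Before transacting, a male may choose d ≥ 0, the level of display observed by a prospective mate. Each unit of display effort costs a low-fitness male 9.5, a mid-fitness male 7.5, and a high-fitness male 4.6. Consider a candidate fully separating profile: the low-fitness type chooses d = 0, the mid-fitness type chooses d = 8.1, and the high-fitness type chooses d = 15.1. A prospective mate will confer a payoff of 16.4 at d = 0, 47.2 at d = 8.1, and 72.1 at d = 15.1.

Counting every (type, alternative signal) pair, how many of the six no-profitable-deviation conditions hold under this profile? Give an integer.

3

Mid-fitness (own payoff 47.2 − 7.5×8.1 = -13.55): to d=0 gives 16.4 → profitable ✗; to d=15.1 gives 72.1 − 7.5×15.1 = -41.15 → no gain ✓.
Low-fitness (own payoff 16.4): to d=8.1 gives 47.2 − 9.5×8.1 = -29.75 → no gain ✓; to d=15.1 gives 72.1 − 9.5×15.1 = -71.35 → no gain ✓.
High-fitness (own payoff 72.1 − 4.6×15.1 = 2.64): to d=0 gives 16.4 → profitable ✗; to d=8.1 gives 47.2 − 4.6×8.1 = 9.94 → profitable ✗.
3 of the 6 constraints hold; not an equilibrium.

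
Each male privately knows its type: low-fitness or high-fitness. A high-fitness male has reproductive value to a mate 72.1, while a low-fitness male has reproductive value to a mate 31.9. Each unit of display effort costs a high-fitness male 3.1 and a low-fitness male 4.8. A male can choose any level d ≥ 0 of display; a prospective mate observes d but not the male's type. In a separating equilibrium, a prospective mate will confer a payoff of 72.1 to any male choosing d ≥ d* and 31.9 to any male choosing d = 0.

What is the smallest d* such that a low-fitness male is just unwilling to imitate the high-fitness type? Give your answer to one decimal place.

A low-fitness male choosing d = 0 receives 31.9.
Imitating at d* instead would pay 72.1 at cost 4.8·d*, netting 72.1 − 4.8·d*.
Indifference: 31.9 = 72.1 − 4.8·d*, so d* = (72.1 − 31.9) / 4.8 ≈ 8.4.
This is the low-fitness type's binding incentive-compatibility constraint; any d ≥ 8.4 sustains separation on that side.

8.4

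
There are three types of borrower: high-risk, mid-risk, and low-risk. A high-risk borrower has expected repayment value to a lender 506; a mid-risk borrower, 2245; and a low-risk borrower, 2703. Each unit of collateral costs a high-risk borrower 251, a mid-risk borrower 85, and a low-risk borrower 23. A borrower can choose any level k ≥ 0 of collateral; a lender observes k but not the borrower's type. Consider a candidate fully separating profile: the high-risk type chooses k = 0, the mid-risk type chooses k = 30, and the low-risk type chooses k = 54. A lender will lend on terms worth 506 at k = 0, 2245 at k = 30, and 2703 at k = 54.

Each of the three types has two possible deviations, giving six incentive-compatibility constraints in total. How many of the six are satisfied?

Mid-risk (own payoff 2245 − 85×30 = -305): to k=0 gives 506 → profitable ✗; to k=54 gives 2703 − 85×54 = -1887 → no gain ✓.
High-risk (own payoff 506): to k=30 gives 2245 − 251×30 = -5285 → no gain ✓; to k=54 gives 2703 − 251×54 = -10851 → no gain ✓.
Low-risk (own payoff 2703 − 23×54 = 1461): to k=0 gives 506 → no gain ✓; to k=30 gives 2245 − 23×30 = 1555 → profitable ✗.
4 of the 6 constraints hold; not an equilibrium.

4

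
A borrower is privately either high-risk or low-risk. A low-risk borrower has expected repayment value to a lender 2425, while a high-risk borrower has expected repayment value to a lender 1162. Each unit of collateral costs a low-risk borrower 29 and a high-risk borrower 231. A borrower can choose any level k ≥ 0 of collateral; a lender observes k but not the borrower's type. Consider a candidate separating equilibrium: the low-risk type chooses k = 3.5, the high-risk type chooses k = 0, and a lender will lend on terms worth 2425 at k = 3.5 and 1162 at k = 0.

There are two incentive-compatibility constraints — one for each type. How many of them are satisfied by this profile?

1

High-risk type: stay at 0 → 1162; mimic → 2425 − 231 × 3.5 = 1616.5. IC fails (1162 < 1616.5).
Low-risk type: signal → 2425 − 29 × 3.5 = 2323.5; deviate to 0 → 1162. IC holds (2323.5 ≥ 1162).
1 of 2 constraints hold, so this profile is not an equilibrium.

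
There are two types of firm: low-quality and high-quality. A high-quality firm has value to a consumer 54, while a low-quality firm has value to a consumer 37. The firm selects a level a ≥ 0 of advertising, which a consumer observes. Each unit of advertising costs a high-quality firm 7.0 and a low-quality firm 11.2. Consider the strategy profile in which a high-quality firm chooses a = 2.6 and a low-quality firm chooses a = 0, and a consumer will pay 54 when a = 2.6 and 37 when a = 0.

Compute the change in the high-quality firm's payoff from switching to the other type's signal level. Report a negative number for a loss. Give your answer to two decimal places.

Playing a = 2.6 the high-quality firm receives 54 − 7.0 × 2.6 = 35.8.
Deviating to a = 0 yields 37 instead.
Gain from deviating: 37 − 35.8 = 1.20.
The gain is positive, so the high-quality type's incentive-compatibility constraint is violated — this profile is not a separating equilibrium.

1.20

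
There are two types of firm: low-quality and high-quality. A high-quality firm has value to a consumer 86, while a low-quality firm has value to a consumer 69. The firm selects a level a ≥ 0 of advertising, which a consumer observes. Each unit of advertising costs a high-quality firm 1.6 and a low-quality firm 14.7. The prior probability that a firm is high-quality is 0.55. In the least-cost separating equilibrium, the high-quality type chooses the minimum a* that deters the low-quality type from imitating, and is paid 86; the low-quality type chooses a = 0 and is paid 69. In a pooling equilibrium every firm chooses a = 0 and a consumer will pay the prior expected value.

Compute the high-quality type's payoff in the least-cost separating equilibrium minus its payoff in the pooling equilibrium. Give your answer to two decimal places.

5.80

Least-cost separating signal: a* solves 69 = 86 − 14.7·a*, so a* = (86 − 69)/14.7 ≈ 1.1565.
High-quality type's separating payoff: 86 − 1.6 × a* = 86 − 1.6 × (86 − 69)/14.7 = 86 − 27.2/14.7 ≈ 84.1497.
Pooling payoff: 0.55 × 86 + 0.45 × 69 = 78.35.
Difference: 84.1497 − 78.35 = 5.7997, i.e. 5.80 to two decimal places.
The high-quality type prefers to separate.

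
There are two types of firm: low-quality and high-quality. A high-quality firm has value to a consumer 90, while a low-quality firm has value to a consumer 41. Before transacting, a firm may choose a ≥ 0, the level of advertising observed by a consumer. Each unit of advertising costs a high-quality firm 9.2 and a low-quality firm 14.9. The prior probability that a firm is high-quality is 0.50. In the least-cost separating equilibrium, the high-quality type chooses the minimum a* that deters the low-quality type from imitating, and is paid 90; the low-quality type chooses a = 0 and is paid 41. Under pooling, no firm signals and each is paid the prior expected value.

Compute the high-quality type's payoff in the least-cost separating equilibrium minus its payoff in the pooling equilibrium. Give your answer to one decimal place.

-5.8

Least-cost separating signal: a* solves 41 = 90 − 14.9·a*, so a* = (90 − 41)/14.9 ≈ 3.2886.
High-quality type's separating payoff: 90 − 9.2 × a* = 90 − 9.2 × (90 − 41)/14.9 = 90 − 450.8/14.9 ≈ 59.745.
Pooling payoff: 0.50 × 90 + 0.50 × 41 = 65.5.
Difference: 59.745 − 65.5 = -5.755, i.e. -5.8 to one decimal place.
The high-quality type would prefer the pooling outcome.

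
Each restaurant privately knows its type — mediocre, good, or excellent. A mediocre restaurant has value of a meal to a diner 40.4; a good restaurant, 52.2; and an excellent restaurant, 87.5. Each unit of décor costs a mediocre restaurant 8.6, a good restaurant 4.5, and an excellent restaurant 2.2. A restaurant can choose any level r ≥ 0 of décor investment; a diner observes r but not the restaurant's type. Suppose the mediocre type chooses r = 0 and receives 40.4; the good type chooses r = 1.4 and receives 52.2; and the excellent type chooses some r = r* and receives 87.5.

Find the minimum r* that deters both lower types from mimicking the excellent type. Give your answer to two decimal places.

9.24

Mediocre type (on-path payoff 40.4) won't mimic when 40.4 ≥ 87.5 − 8.6·r*, i.e. r* ≥ 5.48.
Good type (on-path payoff 52.2 − 4.5×1.4 = 45.9) won't mimic when 45.9 ≥ 87.5 − 4.5·r*, i.e. r* ≥ 9.24.
Both must hold, so r* = max(5.48, 9.24) = 9.24. The good type's constraint binds.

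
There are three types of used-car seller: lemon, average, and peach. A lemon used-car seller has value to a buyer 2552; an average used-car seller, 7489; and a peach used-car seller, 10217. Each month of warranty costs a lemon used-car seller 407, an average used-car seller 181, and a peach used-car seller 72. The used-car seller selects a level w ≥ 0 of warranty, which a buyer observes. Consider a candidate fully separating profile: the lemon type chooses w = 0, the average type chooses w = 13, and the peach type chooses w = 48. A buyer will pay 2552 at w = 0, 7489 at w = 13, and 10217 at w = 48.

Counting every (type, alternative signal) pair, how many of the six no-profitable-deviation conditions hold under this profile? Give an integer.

6

Peach (own payoff 10217 − 72×48 = 6761): to w=0 gives 2552 → no gain ✓; to w=13 gives 7489 − 72×13 = 6553 → no gain ✓.
Average (own payoff 7489 − 181×13 = 5136): to w=0 gives 2552 → no gain ✓; to w=48 gives 10217 − 181×48 = 1529 → no gain ✓.
Lemon (own payoff 2552): to w=13 gives 7489 − 407×13 = 2198 → no gain ✓; to w=48 gives 10217 − 407×48 = -9319 → no gain ✓.
6 of the 6 constraints hold; this profile is a separating equilibrium.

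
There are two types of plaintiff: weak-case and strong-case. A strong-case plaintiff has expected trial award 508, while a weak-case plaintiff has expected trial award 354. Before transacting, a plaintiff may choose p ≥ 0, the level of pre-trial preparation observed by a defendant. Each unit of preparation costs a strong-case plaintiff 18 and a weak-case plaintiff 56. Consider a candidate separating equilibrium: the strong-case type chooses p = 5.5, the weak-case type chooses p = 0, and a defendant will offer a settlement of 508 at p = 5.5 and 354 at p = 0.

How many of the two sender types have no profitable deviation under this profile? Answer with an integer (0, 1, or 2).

Weak-case type: stay at 0 → 354; mimic → 508 − 56 × 5.5 = 200. IC holds (354 ≥ 200).
Strong-case type: signal → 508 − 18 × 5.5 = 409; deviate to 0 → 354. IC holds (409 ≥ 354).
2 of 2 constraints hold, so this is a separating equilibrium.

2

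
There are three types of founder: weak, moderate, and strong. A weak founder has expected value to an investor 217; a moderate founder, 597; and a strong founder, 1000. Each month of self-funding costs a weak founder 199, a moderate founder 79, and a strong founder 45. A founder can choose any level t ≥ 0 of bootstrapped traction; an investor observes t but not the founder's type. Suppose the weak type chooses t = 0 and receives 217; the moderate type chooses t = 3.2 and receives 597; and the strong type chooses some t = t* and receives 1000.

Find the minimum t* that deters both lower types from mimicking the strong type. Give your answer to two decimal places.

Weak type (on-path payoff 217) won't mimic when 217 ≥ 1000 − 199·t*, i.e. t* ≥ 3.93.
Moderate type (on-path payoff 597 − 79×3.2 = 344.2) won't mimic when 344.2 ≥ 1000 − 79·t*, i.e. t* ≥ 8.30.
Both must hold, so t* = max(3.93, 8.30) = 8.30. The moderate type's constraint binds.

8.30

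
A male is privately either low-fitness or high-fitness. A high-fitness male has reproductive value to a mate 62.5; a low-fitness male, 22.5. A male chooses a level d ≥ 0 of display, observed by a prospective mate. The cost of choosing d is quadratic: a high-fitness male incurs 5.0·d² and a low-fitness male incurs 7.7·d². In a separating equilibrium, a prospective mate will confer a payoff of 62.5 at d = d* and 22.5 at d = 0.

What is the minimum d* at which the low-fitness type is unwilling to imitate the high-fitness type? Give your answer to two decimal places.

2.28

The low-fitness type at d = 0 receives 22.5; imitating at d* yields 62.5 − 7.7·d*².
Indifference: 22.5 = 62.5 − 7.7·d*², so d*² = (62.5 − 22.5) / 7.7 ≈ 5.1948.
d* = √5.1948 ≈ 2.28.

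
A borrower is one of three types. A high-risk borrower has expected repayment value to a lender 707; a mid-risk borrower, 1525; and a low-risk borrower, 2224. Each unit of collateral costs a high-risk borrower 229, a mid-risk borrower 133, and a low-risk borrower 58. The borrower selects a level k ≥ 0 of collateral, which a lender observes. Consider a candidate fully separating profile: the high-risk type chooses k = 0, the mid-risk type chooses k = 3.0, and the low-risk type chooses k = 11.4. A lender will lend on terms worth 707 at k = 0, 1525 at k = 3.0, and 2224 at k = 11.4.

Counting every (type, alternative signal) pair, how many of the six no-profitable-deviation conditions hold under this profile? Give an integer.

High-risk (own payoff 707): to k=3.0 gives 1525 − 229×3.0 = 838 → profitable ✗; to k=11.4 gives 2224 − 229×11.4 = -386.6 → no gain ✓.
Low-risk (own payoff 2224 − 58×11.4 = 1562.8): to k=0 gives 707 → no gain ✓; to k=3.0 gives 1525 − 58×3.0 = 1351 → no gain ✓.
Mid-risk (own payoff 1525 − 133×3.0 = 1126): to k=0 gives 707 → no gain ✓; to k=11.4 gives 2224 − 133×11.4 = 707.8 → no gain ✓.
5 of the 6 constraints hold; not an equilibrium.

5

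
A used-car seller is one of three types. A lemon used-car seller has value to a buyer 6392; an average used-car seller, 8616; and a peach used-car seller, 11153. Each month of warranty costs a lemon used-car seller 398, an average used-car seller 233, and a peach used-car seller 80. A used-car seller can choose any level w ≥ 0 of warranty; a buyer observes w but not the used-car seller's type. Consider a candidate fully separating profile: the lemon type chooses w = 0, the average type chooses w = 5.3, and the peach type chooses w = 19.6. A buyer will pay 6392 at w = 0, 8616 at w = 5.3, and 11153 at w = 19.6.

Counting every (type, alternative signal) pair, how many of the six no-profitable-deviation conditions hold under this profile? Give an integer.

5

Lemon (own payoff 6392): to w=5.3 gives 8616 − 398×5.3 = 6506.6 → profitable ✗; to w=19.6 gives 11153 − 398×19.6 = 3352.2 → no gain ✓.
Peach (own payoff 11153 − 80×19.6 = 9585): to w=0 gives 6392 → no gain ✓; to w=5.3 gives 8616 − 80×5.3 = 8192 → no gain ✓.
Average (own payoff 8616 − 233×5.3 = 7381.1): to w=0 gives 6392 → no gain ✓; to w=19.6 gives 11153 − 233×19.6 = 6586.2 → no gain ✓.
5 of the 6 constraints hold; not an equilibrium.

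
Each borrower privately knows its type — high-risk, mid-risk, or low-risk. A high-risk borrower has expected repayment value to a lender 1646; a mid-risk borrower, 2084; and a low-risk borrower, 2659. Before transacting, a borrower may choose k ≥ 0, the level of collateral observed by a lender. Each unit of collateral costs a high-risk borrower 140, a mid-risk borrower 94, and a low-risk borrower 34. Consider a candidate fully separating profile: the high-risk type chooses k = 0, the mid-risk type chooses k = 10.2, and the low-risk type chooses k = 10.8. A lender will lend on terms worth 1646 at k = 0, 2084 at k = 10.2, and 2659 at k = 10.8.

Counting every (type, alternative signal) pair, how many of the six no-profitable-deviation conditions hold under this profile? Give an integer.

4

Mid-risk (own payoff 2084 − 94×10.2 = 1125.2): to k=0 gives 1646 → profitable ✗; to k=10.8 gives 2659 − 94×10.8 = 1643.8 → profitable ✗.
High-risk (own payoff 1646): to k=10.2 gives 2084 − 140×10.2 = 656 → no gain ✓; to k=10.8 gives 2659 − 140×10.8 = 1147 → no gain ✓.
Low-risk (own payoff 2659 − 34×10.8 = 2291.8): to k=0 gives 1646 → no gain ✓; to k=10.2 gives 2084 − 34×10.2 = 1737.2 → no gain ✓.
4 of the 6 constraints hold; not an equilibrium.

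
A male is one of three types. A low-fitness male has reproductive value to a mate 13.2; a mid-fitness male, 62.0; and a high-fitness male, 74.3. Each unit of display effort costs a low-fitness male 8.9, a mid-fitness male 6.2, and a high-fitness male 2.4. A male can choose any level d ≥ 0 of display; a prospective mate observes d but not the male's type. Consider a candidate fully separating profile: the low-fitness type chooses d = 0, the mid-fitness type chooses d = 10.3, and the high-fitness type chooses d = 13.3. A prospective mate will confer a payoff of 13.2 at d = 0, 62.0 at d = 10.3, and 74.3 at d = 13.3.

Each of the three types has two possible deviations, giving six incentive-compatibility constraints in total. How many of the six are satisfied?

5

Mid-fitness (own payoff 62.0 − 6.2×10.3 = -1.86): to d=0 gives 13.2 → profitable ✗; to d=13.3 gives 74.3 − 6.2×13.3 = -8.16 → no gain ✓.
High-fitness (own payoff 74.3 − 2.4×13.3 = 42.38): to d=0 gives 13.2 → no gain ✓; to d=10.3 gives 62.0 − 2.4×10.3 = 37.28 → no gain ✓.
Low-fitness (own payoff 13.2): to d=10.3 gives 62.0 − 8.9×10.3 = -29.67 → no gain ✓; to d=13.3 gives 74.3 − 8.9×13.3 = -44.07 → no gain ✓.
5 of the 6 constraints hold; not an equilibrium.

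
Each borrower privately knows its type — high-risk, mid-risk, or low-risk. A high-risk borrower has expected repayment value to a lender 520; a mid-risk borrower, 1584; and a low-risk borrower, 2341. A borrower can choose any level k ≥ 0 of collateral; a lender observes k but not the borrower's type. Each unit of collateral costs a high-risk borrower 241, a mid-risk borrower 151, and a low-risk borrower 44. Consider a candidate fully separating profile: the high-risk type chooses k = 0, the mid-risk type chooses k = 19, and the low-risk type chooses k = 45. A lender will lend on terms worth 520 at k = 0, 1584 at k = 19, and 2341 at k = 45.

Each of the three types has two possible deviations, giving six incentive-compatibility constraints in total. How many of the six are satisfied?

3

High-risk (own payoff 520): to k=19 gives 1584 − 241×19 = -2995 → no gain ✓; to k=45 gives 2341 − 241×45 = -8504 → no gain ✓.
Mid-risk (own payoff 1584 − 151×19 = -1285): to k=0 gives 520 → profitable ✗; to k=45 gives 2341 − 151×45 = -4454 → no gain ✓.
Low-risk (own payoff 2341 − 44×45 = 361): to k=0 gives 520 → profitable ✗; to k=19 gives 1584 − 44×19 = 748 → profitable ✗.
3 of the 6 constraints hold; not an equilibrium.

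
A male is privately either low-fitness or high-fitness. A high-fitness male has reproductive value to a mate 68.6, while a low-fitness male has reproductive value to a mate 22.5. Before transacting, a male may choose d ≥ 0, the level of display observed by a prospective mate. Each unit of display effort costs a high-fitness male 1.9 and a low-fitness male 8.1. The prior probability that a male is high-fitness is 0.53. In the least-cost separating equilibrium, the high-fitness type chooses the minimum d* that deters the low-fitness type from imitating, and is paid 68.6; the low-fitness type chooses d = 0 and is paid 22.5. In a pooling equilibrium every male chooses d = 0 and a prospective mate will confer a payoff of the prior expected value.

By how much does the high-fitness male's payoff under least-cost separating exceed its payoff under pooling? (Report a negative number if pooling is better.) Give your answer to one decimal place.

10.9

Least-cost separating signal: d* solves 22.5 = 68.6 − 8.1·d*, so d* = (68.6 − 22.5)/8.1 ≈ 5.6914.
High-fitness type's separating payoff: 68.6 − 1.9 × d* = 68.6 − 1.9 × (68.6 − 22.5)/8.1 = 68.6 − 87.59/8.1 ≈ 57.786.
Pooling payoff: 0.53 × 68.6 + 0.47 × 22.5 = 46.933.
Difference: 57.786 − 46.933 = 10.853, i.e. 10.9 to one decimal place.
The high-fitness type prefers to separate.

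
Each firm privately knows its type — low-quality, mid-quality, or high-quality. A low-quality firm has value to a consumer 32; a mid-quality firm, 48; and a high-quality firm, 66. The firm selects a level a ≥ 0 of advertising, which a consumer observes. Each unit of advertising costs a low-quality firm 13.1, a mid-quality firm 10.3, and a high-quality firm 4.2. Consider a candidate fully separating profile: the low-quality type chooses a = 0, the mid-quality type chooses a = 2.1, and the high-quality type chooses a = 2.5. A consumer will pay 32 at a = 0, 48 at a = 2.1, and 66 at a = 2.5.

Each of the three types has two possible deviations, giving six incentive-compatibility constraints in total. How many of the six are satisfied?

Mid-quality (own payoff 48 − 10.3×2.1 = 26.37): to a=0 gives 32 → profitable ✗; to a=2.5 gives 66 − 10.3×2.5 = 40.25 → profitable ✗.
Low-quality (own payoff 32): to a=2.1 gives 48 − 13.1×2.1 = 20.49 → no gain ✓; to a=2.5 gives 66 − 13.1×2.5 = 33.25 → profitable ✗.
High-quality (own payoff 66 − 4.2×2.5 = 55.5): to a=0 gives 32 → no gain ✓; to a=2.1 gives 48 − 4.2×2.1 = 39.18 → no gain ✓.
3 of the 6 constraints hold; not an equilibrium.

3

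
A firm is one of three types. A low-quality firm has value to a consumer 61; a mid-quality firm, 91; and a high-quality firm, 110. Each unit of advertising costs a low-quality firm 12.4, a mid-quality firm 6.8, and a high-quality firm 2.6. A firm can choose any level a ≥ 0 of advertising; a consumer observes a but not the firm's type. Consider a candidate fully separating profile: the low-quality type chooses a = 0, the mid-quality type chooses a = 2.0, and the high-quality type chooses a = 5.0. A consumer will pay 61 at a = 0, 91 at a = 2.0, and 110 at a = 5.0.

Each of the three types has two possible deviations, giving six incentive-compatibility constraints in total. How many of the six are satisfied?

5

Low-quality (own payoff 61): to a=2.0 gives 91 − 12.4×2.0 = 66.2 → profitable ✗; to a=5.0 gives 110 − 12.4×5.0 = 48 → no gain ✓.
Mid-quality (own payoff 91 − 6.8×2.0 = 77.4): to a=0 gives 61 → no gain ✓; to a=5.0 gives 110 − 6.8×5.0 = 76 → no gain ✓.
High-quality (own payoff 110 − 2.6×5.0 = 97): to a=0 gives 61 → no gain ✓; to a=2.0 gives 91 − 2.6×2.0 = 85.8 → no gain ✓.
5 of the 6 constraints hold; not an equilibrium.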